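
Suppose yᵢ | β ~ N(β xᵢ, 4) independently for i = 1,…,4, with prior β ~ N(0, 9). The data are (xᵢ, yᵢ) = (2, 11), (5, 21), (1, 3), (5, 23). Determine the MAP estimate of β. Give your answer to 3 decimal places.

log p(β | y) = −Σ(yᵢ − βxᵢ)²/(2·4) − β²/(2·9) + const.
Setting the derivative to zero: Σxᵢ(yᵢ − βxᵢ)/4 − β/9 = 0, so β = Σxᵢyᵢ / (Σxᵢ² + σ²/τ²).
Σxᵢyᵢ = 2·11 + 5·21 + 1·3 + 5·23 = 245; Σxᵢ² = 55; σ²/τ² = 4/9.
β̂_MAP = 245 / (55 + 4/9) = 245/(499/9) = 2205/499 ≈ 4.419.

β̂_MAP = 4.419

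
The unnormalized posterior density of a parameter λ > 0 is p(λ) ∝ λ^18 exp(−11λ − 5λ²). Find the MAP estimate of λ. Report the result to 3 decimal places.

ℓ'(λ) = 18/λ − 11 − 10λ. Setting this to zero and multiplying by λ: 10λ² + 11λ − 18 = 0.
λ = (−11 + √(11² + 4·10·18)) / (2·10) = (−11 + √841) / 20 = (−11 + 29)/20 = 9/10.
ℓ''(λ) = −18/λ² − 10 < 0, confirming a maximum.

λ̂_MAP = 0.900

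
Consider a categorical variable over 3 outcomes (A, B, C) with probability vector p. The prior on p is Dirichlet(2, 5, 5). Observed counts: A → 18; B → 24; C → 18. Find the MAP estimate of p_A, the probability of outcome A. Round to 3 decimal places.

MAP estimate of p_A = 0.275

The posterior is Dirichlet(αᵢ + nᵢ) = Dirichlet(20, 29, 23).
For a Dirichlet(a₁,…,a_K) with all aᵢ > 1, the mode has j-th component (aⱼ − 1)/(Σaᵢ − K).
Here Σaᵢ = 72 and K = 3, so p_A = (20 − 1)/(72 − 3) = 19/69 ≈ 0.275.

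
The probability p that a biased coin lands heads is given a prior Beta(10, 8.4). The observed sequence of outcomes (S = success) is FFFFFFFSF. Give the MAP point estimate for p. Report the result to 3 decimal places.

Prior: Beta(10, 8.4).
Data: 1 success in 9 trials (from the sequence). The binomial likelihood contributes p(1−p)^8, so the posterior is Beta(10+1, 8.4+8) = Beta(11, 16.4).
For Beta(a, b) with a, b > 1 the mode is (a−1)/(a+b−2) = 10/25.4 ≈ 0.394.

p̂_MAP = 0.394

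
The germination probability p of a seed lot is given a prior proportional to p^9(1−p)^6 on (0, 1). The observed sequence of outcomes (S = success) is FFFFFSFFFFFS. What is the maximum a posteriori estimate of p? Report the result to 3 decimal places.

p̂_MAP = 0.407

The prior density ∝ p^9(1−p)^6 is the kernel of Beta(10, 7).
Data: 2 successes in 12 trials (from the sequence). The binomial likelihood contributes p^2(1−p)^10, so the posterior is Beta(10+2, 7+10) = Beta(12, 17).
For Beta(a, b) with a, b > 1 the mode is (a−1)/(a+b−2) = 11/27 ≈ 0.407.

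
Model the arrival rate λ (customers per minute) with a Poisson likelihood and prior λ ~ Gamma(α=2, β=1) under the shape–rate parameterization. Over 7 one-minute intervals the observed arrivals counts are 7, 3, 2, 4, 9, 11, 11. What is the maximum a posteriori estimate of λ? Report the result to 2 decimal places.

λ̂_MAP = 6.00

Σxᵢ = 7+3+2+4+9+11+11 = 47, with n = 7.
Posterior ∝ λe^(−1λ) · λ^47e^(−7λ) = λ^48e^(−8λ), i.e. Gamma(shape=49, rate=8).
The mode of a Gamma(a, b) with a ≥ 1 (shape–rate) is (a−1)/b = 48/8 ≈ 6.00.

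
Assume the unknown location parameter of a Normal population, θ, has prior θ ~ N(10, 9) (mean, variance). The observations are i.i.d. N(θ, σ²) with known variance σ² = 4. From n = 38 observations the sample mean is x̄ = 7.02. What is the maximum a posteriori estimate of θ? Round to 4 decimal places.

θ̂_MAP = 7.0545

n = 38, x̄ = 7.02.
For a Normal prior and Normal likelihood with known variance, the posterior is Normal; its mode equals its mean, the precision-weighted average.
Prior precision 1/σ₀² = 1/9; data precision n/σ² = 38/4 = 9.5.
θ̂ = ((1/9)·10 + 9.5·7.02) / (1/9 + 9.5) = (61021/900)/(173/18) = 61021/8650 ≈ 7.0545.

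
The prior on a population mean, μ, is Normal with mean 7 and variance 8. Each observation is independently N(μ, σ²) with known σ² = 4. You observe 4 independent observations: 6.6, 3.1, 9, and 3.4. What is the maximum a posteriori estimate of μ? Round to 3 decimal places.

μ̂_MAP = 5.689

n = 4; x̄ = (6.6 + 3.1 + 9 + 3.4)/4 = 22.1/4 = 5.525.
For a Normal prior and Normal likelihood with known variance, the posterior is Normal; its mode equals its mean, the precision-weighted average.
Prior precision 1/σ₀² = 1/8 = 0.125; data precision n/σ² = 4/4 = 1.
μ̂ = (0.125·7 + 1·5.525) / (0.125 + 1) = 6.4/1.125 = 256/45 ≈ 5.689.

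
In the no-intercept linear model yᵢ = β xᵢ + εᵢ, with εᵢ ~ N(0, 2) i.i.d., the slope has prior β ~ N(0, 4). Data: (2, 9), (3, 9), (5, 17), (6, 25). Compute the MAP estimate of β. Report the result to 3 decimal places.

β̂_MAP = 3.758

log p(β | y) = −Σ(yᵢ − βxᵢ)²/(2·2) − β²/(2·4) + const.
Setting the derivative to zero: Σxᵢ(yᵢ − βxᵢ)/2 − β/4 = 0, so β = Σxᵢyᵢ / (Σxᵢ² + σ²/τ²).
Σxᵢyᵢ = 2·9 + 3·9 + 5·17 + 6·25 = 280; Σxᵢ² = 74; σ²/τ² = 0.5.
β̂_MAP = 280 / (74 + 0.5) = 280/74.5 ≈ 3.758.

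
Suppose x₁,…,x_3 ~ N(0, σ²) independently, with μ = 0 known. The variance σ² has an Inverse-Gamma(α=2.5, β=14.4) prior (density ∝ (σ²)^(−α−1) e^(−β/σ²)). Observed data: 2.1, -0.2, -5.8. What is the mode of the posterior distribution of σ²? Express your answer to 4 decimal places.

Sum of squared deviations about the known mean: SS = (2.1−0)² + (-0.2−0)² + (-5.8−0)² = 38.09.
The Normal likelihood contributes (σ²)^(−n/2) exp(−SS/(2σ²)), so the posterior is Inverse-Gamma(α + n/2, β + SS/2) = Inverse-Gamma(4, 33.445).
The mode of Inverse-Gamma(a, b) is b/(a+1) = 33.445/5 ≈ 6.6890.

σ̂²_MAP = 6.6890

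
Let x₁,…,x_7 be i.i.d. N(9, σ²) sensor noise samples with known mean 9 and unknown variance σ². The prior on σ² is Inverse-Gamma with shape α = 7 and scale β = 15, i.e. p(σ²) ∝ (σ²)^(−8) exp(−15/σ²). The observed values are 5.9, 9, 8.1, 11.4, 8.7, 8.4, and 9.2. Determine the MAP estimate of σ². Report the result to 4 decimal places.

Sum of squared deviations about the known mean: SS = (5.9−9)² + (9−9)² + (8.1−9)² + (11.4−9)² + (8.7−9)² + (8.4−9)² + (9.2−9)² = 16.67.
The Normal likelihood contributes (σ²)^(−n/2) exp(−SS/(2σ²)), so the posterior is Inverse-Gamma(α + n/2, β + SS/2) = Inverse-Gamma(10.5, 23.335).
The mode of Inverse-Gamma(a, b) is b/(a+1) = 23.335/11.5 ≈ 2.0291.

σ̂²_MAP = 2.0291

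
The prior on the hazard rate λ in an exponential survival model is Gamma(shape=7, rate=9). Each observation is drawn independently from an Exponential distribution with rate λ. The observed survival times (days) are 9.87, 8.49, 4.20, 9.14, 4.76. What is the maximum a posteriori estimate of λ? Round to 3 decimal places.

λ̂_MAP = 0.242

The Exponential(rate=λ) likelihood is ∝ λ^n e^(−λΣtᵢ). Here n = 5 and Σtᵢ = 9.87 + 8.49 + 4.20 + 9.14 + 4.76 = 36.46.
Posterior ∝ λ^6e^(−9λ) · λ^5e^(−36.46λ) = λ^11e^(−45.46λ), i.e. Gamma(12, 45.46).
Mode = (a−1)/b = 11/45.46 ≈ 0.242.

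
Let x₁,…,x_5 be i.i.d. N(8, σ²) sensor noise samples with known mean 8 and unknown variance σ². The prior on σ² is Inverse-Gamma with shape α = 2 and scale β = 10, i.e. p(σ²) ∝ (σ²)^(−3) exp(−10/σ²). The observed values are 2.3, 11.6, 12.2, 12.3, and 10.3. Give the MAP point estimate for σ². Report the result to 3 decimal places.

σ̂²_MAP = 9.715

Sum of squared deviations about the known mean: SS = (2.3−8)² + (11.6−8)² + (12.2−8)² + (12.3−8)² + (10.3−8)² = 86.87.
The Normal likelihood contributes (σ²)^(−n/2) exp(−SS/(2σ²)), so the posterior is Inverse-Gamma(α + n/2, β + SS/2) = Inverse-Gamma(4.5, 53.435).
The mode of Inverse-Gamma(a, b) is b/(a+1) = 53.435/5.5 ≈ 9.715.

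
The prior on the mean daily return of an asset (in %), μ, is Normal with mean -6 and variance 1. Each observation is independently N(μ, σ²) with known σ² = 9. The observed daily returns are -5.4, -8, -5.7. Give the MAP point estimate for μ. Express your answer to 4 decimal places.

μ̂_MAP = -6.0917

n = 3; x̄ = ((-5.4) + (-8) + (-5.7))/3 = -19.1/3 = -191/30 ≈ -6.3667.
For a Normal prior and Normal likelihood with known variance, the posterior is Normal; its mode equals its mean, the precision-weighted average.
Prior precision 1/σ₀² = 1/1 = 1; data precision n/σ² = 3/9 = 1/3.
μ̂ = (1·(-6) + (1/3)·(-191/30)) / (1 + 1/3) = (-731/90)/(4/3) = -731/120 ≈ -6.0917.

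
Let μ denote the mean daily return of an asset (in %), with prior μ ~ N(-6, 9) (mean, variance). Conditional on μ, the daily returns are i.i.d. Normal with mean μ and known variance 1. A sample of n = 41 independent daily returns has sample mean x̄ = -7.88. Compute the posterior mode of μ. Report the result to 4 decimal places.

n = 41, x̄ = -7.88.
For a Normal prior and Normal likelihood with known variance, the posterior is Normal; its mode equals its mean, the precision-weighted average.
Prior precision 1/σ₀² = 1/9; data precision n/σ² = 41/1 = 41.
μ̂ = ((1/9)·(-6) + 41·(-7.88)) / (1/9 + 41) = (-24281/75)/(370/9) = -72843/9250 ≈ -7.8749.

μ̂_MAP = -7.8749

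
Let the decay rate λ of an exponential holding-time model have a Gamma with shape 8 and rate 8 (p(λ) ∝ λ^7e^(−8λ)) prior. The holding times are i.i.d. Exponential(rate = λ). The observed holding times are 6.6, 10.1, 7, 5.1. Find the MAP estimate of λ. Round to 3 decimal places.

The Exponential(rate=λ) likelihood is ∝ λ^n e^(−λΣtᵢ). Here n = 4 and Σtᵢ = 6.6 + 10.1 + 7 + 5.1 = 28.8.
Posterior ∝ λ^7e^(−8λ) · λ^4e^(−28.8λ) = λ^11e^(−36.8λ), i.e. Gamma(12, 36.8).
Mode = (a−1)/b = 11/36.8 ≈ 0.299.

λ̂_MAP = 0.299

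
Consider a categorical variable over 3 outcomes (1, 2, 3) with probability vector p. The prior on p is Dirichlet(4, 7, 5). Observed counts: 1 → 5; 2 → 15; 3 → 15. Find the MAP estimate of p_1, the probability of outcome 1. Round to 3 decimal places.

The posterior is Dirichlet(αᵢ + nᵢ) = Dirichlet(9, 22, 20).
For a Dirichlet(a₁,…,a_K) with all aᵢ > 1, the mode has j-th component (aⱼ − 1)/(Σaᵢ − K).
Here Σaᵢ = 51 and K = 3, so p_1 = (9 − 1)/(51 − 3) = 8/48 ≈ 0.167.

MAP estimate: 0.167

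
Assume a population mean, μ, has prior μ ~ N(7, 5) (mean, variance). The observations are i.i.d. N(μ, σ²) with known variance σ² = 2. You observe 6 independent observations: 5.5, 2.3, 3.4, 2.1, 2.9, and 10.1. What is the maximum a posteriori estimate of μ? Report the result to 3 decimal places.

μ̂_MAP = 4.547

n = 6; x̄ = (5.5 + 2.3 + 3.4 + 2.1 + 2.9 + 10.1)/6 = 26.3/6 = 263/60 ≈ 4.3833.
For a Normal prior and Normal likelihood with known variance, the posterior is Normal; its mode equals its mean, the precision-weighted average.
Prior precision 1/σ₀² = 1/5 = 0.2; data precision n/σ² = 6/2 = 3.
μ̂ = (0.2·7 + 3·(263/60)) / (0.2 + 3) = 14.55/3.2 = 4.546875 ≈ 4.547.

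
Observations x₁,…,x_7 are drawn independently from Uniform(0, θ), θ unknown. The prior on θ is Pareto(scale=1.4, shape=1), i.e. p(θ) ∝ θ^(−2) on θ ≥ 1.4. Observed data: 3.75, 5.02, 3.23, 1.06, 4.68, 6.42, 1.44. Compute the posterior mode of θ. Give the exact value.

The Uniform(0, θ) likelihood is θ^(−n) for θ ≥ max(xᵢ), zero otherwise. Here max(xᵢ) = 6.42.
Posterior ∝ θ^(−2) · θ^(−7) = θ^(−9) on θ ≥ max(1.4, 6.42) = 6.42.
This density is strictly decreasing in θ, so the posterior mode lies at the lower boundary of the support.

θ̂_MAP = 6.42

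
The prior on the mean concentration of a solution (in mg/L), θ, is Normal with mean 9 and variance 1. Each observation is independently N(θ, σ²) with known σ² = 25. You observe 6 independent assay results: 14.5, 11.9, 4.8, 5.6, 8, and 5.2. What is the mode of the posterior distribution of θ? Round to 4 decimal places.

θ̂_MAP = 8.8710

n = 6; x̄ = (14.5 + 11.9 + 4.8 + 5.6 + 8 + 5.2)/6 = 50/6 = 25/3 ≈ 8.3333.
For a Normal prior and Normal likelihood with known variance, the posterior is Normal; its mode equals its mean, the precision-weighted average.
Prior precision 1/σ₀² = 1/1 = 1; data precision n/σ² = 6/25 = 0.24.
θ̂ = (1·9 + 0.24·(25/3)) / (1 + 0.24) = 11/1.24 = 275/31 ≈ 8.8710.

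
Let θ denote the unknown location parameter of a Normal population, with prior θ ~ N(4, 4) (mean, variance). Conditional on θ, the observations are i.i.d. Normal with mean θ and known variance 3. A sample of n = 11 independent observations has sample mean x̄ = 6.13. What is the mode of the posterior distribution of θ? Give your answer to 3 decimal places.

n = 11, x̄ = 6.13.
For a Normal prior and Normal likelihood with known variance, the posterior is Normal; its mode equals its mean, the precision-weighted average.
Prior precision 1/σ₀² = 1/4 = 0.25; data precision n/σ² = 11/3.
θ̂ = (0.25·4 + (11/3)·6.13) / (0.25 + 11/3) = (7043/300)/(47/12) = 7043/1175 ≈ 5.994.

θ̂_MAP = 5.994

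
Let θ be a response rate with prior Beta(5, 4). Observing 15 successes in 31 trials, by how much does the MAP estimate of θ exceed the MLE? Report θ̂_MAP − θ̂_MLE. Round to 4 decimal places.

MAP − MLE = 0.0161

Posterior is Beta(20, 20); MAP = (20−1)/(40−2) = 19/38 ≈ 0.50000.
MLE ignores the prior: θ̂_MLE = k/n = 15/31 ≈ 0.48387.
Difference = 19/38 − 15/31 = 1/62 ≈ 0.0161.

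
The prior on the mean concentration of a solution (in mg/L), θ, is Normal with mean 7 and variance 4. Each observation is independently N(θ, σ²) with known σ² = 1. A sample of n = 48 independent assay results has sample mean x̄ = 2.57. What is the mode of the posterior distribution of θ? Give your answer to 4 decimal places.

θ̂_MAP = 2.5930

n = 48, x̄ = 2.57.
For a Normal prior and Normal likelihood with known variance, the posterior is Normal; its mode equals its mean, the precision-weighted average.
Prior precision 1/σ₀² = 1/4 = 0.25; data precision n/σ² = 48/1 = 48.
θ̂ = (0.25·7 + 48·2.57) / (0.25 + 48) = 125.11/48.25 = 12511/4825 ≈ 2.5930.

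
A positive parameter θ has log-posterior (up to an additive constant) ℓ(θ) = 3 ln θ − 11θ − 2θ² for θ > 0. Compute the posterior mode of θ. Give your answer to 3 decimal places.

ℓ'(θ) = 3/θ − 11 − 4θ. Setting this to zero and multiplying by θ: 4θ² + 11θ − 3 = 0.
θ = (−11 + √(11² + 4·4·3)) / (2·4) = (−11 + √169) / 8 = (−11 + 13)/8 = 1/4.
ℓ''(θ) = −3/θ² − 4 < 0, confirming a maximum.

θ̂_MAP = 0.250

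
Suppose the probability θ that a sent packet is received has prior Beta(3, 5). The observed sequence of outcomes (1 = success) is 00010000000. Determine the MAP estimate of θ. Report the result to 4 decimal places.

θ̂_MAP = 0.1765

Prior: Beta(3, 5).
Data: 1 success in 11 trials (from the sequence). The binomial likelihood contributes θ(1−θ)^10, so the posterior is Beta(3+1, 5+10) = Beta(4, 15).
For Beta(a, b) with a, b > 1 the mode is (a−1)/(a+b−2) = 3/17 ≈ 0.1765.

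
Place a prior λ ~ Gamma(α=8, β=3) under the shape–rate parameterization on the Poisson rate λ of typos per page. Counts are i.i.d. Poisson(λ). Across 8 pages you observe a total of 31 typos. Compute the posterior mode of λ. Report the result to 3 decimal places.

Σxᵢ = 31, n = 8.
Posterior ∝ λ^7e^(−3λ) · λ^31e^(−8λ) = λ^38e^(−11λ), i.e. Gamma(shape=39, rate=11).
The mode of a Gamma(a, b) with a ≥ 1 (shape–rate) is (a−1)/b = 38/11 ≈ 3.455.

λ̂_MAP = 3.455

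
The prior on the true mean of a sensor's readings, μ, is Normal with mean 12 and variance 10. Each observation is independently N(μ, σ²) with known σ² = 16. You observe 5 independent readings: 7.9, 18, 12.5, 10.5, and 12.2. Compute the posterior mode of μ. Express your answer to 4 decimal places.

n = 5; x̄ = (7.9 + 18 + 12.5 + 10.5 + 12.2)/5 = 61.1/5 = 12.22.
For a Normal prior and Normal likelihood with known variance, the posterior is Normal; its mode equals its mean, the precision-weighted average.
Prior precision 1/σ₀² = 1/10 = 0.1; data precision n/σ² = 5/16 = 0.3125.
μ̂ = (0.1·12 + 0.3125·12.22) / (0.1 + 0.3125) = 5.01875/0.4125 = 73/6 ≈ 12.1667.

μ̂_MAP = 12.1667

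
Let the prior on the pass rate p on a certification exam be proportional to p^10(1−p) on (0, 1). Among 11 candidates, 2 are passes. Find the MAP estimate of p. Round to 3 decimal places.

p̂_MAP = 0.545

The prior density ∝ p^10(1−p)^1 is the kernel of Beta(11, 2).
Data: 2 successes in 11 trials. The binomial likelihood contributes p^2(1−p)^9, so the posterior is Beta(11+2, 2+9) = Beta(13, 11).
For Beta(a, b) with a, b > 1 the mode is (a−1)/(a+b−2) = 12/22 ≈ 0.545.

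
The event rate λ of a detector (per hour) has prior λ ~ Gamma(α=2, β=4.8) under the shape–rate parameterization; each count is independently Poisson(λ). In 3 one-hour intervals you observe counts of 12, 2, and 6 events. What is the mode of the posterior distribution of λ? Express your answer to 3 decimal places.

λ̂_MAP = 2.692

Σxᵢ = 12+2+6 = 20, with n = 3.
Posterior ∝ λe^(−4.8λ) · λ^20e^(−3λ) = λ^21e^(−7.8λ), i.e. Gamma(shape=22, rate=7.8).
The mode of a Gamma(a, b) with a ≥ 1 (shape–rate) is (a−1)/b = 21/7.8 ≈ 2.692.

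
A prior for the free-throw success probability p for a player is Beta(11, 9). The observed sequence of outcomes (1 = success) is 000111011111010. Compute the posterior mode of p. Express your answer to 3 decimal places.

p̂_MAP = 0.576

Prior: Beta(11, 9).
Data: 9 successes in 15 trials (from the sequence). The binomial likelihood contributes p^9(1−p)^6, so the posterior is Beta(11+9, 9+6) = Beta(20, 15).
For Beta(a, b) with a, b > 1 the mode is (a−1)/(a+b−2) = 19/33 ≈ 0.576.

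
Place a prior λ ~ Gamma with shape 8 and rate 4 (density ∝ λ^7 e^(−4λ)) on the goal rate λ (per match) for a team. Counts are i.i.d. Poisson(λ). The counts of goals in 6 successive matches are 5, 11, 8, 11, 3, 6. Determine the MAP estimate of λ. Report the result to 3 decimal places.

λ̂_MAP = 5.100

Σxᵢ = 5+11+8+11+3+6 = 44, with n = 6.
Posterior ∝ λ^7e^(−4λ) · λ^44e^(−6λ) = λ^51e^(−10λ), i.e. Gamma(shape=52, rate=10).
The mode of a Gamma(a, b) with a ≥ 1 (shape–rate) is (a−1)/b = 51/10 ≈ 5.100.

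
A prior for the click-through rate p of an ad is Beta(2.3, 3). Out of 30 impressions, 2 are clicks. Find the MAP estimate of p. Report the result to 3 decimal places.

p̂_MAP = 0.099

Prior: Beta(2.3, 3).
Data: 2 successes in 30 trials. The binomial likelihood contributes p^2(1−p)^28, so the posterior is Beta(2.3+2, 3+28) = Beta(4.3, 31).
For Beta(a, b) with a, b > 1 the mode is (a−1)/(a+b−2) = 3.3/33.3 ≈ 0.099.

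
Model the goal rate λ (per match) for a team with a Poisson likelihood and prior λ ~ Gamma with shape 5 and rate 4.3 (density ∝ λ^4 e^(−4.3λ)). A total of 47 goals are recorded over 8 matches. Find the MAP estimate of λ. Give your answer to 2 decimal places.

Σxᵢ = 47, n = 8.
Posterior ∝ λ^4e^(−4.3λ) · λ^47e^(−8λ) = λ^51e^(−12.3λ), i.e. Gamma(shape=52, rate=12.3).
The mode of a Gamma(a, b) with a ≥ 1 (shape–rate) is (a−1)/b = 51/12.3 ≈ 4.15.

λ̂_MAP = 4.15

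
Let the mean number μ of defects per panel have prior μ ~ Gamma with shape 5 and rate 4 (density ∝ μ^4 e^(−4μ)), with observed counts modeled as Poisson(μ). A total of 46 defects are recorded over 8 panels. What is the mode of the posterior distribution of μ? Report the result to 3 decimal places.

μ̂_MAP = 4.167

Σxᵢ = 46, n = 8.
Posterior ∝ μ^4e^(−4μ) · μ^46e^(−8μ) = μ^50e^(−12μ), i.e. Gamma(shape=51, rate=12).
The mode of a Gamma(a, b) with a ≥ 1 (shape–rate) is (a−1)/b = 50/12 ≈ 4.167.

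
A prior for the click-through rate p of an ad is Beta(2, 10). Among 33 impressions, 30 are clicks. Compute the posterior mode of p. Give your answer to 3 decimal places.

Prior: Beta(2, 10).
Data: 30 successes in 33 trials. The binomial likelihood contributes p^30(1−p)^3, so the posterior is Beta(2+30, 10+3) = Beta(32, 13).
For Beta(a, b) with a, b > 1 the mode is (a−1)/(a+b−2) = 31/43 ≈ 0.721.

p̂_MAP = 0.721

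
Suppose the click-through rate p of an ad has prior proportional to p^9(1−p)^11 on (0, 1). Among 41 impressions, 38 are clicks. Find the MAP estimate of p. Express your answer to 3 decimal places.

p̂_MAP = 0.770

The prior density ∝ p^9(1−p)^11 is the kernel of Beta(10, 12).
Data: 38 successes in 41 trials. The binomial likelihood contributes p^38(1−p)^3, so the posterior is Beta(10+38, 12+3) = Beta(48, 15).
For Beta(a, b) with a, b > 1 the mode is (a−1)/(a+b−2) = 47/61 ≈ 0.770.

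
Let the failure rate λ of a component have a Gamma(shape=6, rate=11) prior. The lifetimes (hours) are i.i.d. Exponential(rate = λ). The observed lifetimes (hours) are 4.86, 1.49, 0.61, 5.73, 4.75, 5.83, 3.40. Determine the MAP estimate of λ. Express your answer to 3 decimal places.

λ̂_MAP = 0.319

The Exponential(rate=λ) likelihood is ∝ λ^n e^(−λΣtᵢ). Here n = 7 and Σtᵢ = 4.86 + 1.49 + 0.61 + 5.73 + 4.75 + 5.83 + 3.40 = 26.67.
Posterior ∝ λ^5e^(−11λ) · λ^7e^(−26.67λ) = λ^12e^(−37.67λ), i.e. Gamma(13, 37.67).
Mode = (a−1)/b = 12/37.67 ≈ 0.319.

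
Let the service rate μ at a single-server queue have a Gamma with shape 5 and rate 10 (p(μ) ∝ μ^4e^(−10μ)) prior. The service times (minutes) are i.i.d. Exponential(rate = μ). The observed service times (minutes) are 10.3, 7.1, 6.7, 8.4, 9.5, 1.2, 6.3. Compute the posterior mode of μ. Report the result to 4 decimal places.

The Exponential(rate=μ) likelihood is ∝ μ^n e^(−μΣtᵢ). Here n = 7 and Σtᵢ = 10.3 + 7.1 + 6.7 + 8.4 + 9.5 + 1.2 + 6.3 = 49.5.
Posterior ∝ μ^4e^(−10μ) · μ^7e^(−49.5μ) = μ^11e^(−59.5μ), i.e. Gamma(12, 59.5).
Mode = (a−1)/b = 11/59.5 ≈ 0.1849.

μ̂_MAP = 0.1849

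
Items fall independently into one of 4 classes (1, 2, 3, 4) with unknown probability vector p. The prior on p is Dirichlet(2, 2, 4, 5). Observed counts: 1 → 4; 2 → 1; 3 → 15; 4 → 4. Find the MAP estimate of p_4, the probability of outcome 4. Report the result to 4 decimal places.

MAP estimate: 0.2424

The posterior is Dirichlet(αᵢ + nᵢ) = Dirichlet(6, 3, 19, 9).
For a Dirichlet(a₁,…,a_K) with all aᵢ > 1, the mode has j-th component (aⱼ − 1)/(Σaᵢ − K).
Here Σaᵢ = 37 and K = 4, so p_4 = (9 − 1)/(37 − 4) = 8/33 ≈ 0.2424.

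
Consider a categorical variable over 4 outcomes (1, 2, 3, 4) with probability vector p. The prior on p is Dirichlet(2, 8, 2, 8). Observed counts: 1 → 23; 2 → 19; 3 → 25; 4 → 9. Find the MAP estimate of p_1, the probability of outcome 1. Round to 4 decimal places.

MAP estimate: 0.2609

The posterior is Dirichlet(αᵢ + nᵢ) = Dirichlet(25, 27, 27, 17).
For a Dirichlet(a₁,…,a_K) with all aᵢ > 1, the mode has j-th component (aⱼ − 1)/(Σaᵢ − K).
Here Σaᵢ = 96 and K = 4, so p_1 = (25 − 1)/(96 − 4) = 24/92 ≈ 0.2609.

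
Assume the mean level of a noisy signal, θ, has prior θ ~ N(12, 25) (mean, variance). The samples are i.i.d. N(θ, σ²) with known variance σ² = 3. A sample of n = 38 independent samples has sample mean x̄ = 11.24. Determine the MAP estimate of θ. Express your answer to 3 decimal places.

θ̂_MAP = 11.242

n = 38, x̄ = 11.24.
For a Normal prior and Normal likelihood with known variance, the posterior is Normal; its mode equals its mean, the precision-weighted average.
Prior precision 1/σ₀² = 1/25 = 0.04; data precision n/σ² = 38/3.
θ̂ = (0.04·12 + (38/3)·11.24) / (0.04 + 38/3) = (10714/75)/(953/75) = 10714/953 ≈ 11.242.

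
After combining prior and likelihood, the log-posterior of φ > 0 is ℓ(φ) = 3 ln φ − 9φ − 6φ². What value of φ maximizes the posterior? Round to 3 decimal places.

φ̂_MAP = 0.250

ℓ'(φ) = 3/φ − 9 − 12φ. Setting this to zero and multiplying by φ: 12φ² + 9φ − 3 = 0.
φ = (−9 + √(9² + 4·12·3)) / (2·12) = (−9 + √225) / 24 = (−9 + 15)/24 = 1/4.
ℓ''(φ) = −3/φ² − 12 < 0, confirming a maximum.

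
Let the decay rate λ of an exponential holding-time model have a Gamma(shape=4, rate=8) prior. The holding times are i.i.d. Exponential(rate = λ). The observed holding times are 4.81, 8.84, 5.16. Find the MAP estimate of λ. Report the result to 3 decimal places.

The Exponential(rate=λ) likelihood is ∝ λ^n e^(−λΣtᵢ). Here n = 3 and Σtᵢ = 4.81 + 8.84 + 5.16 = 18.81.
Posterior ∝ λ^3e^(−8λ) · λ^3e^(−18.81λ) = λ^6e^(−26.81λ), i.e. Gamma(7, 26.81).
Mode = (a−1)/b = 6/26.81 ≈ 0.224.

λ̂_MAP = 0.224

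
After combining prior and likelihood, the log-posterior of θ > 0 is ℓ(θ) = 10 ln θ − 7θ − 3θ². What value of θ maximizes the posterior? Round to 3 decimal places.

ℓ'(θ) = 10/θ − 7 − 6θ. Setting this to zero and multiplying by θ: 6θ² + 7θ − 10 = 0.
θ = (−7 + √(7² + 4·6·10)) / (2·6) = (−7 + √289) / 12 = (−7 + 17)/12 = 5/6.
ℓ''(θ) = −10/θ² − 6 < 0, confirming a maximum.

θ̂_MAP = 0.833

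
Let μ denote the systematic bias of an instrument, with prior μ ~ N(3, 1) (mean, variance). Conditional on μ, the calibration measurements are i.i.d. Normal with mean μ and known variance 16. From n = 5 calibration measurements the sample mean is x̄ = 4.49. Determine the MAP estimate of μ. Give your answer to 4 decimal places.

n = 5, x̄ = 4.49.
For a Normal prior and Normal likelihood with known variance, the posterior is Normal; its mode equals its mean, the precision-weighted average.
Prior precision 1/σ₀² = 1/1 = 1; data precision n/σ² = 5/16 = 0.3125.
μ̂ = (1·3 + 0.3125·4.49) / (1 + 0.3125) = 4.403125/1.3125 = 1409/420 ≈ 3.3548.

μ̂_MAP = 3.3548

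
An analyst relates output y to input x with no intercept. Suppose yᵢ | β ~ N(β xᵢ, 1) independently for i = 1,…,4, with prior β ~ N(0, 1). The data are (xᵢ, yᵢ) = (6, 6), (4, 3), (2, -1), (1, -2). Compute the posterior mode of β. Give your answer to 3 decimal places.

log p(β | y) = −Σ(yᵢ − βxᵢ)²/(2·1) − β²/(2·1) + const.
Setting the derivative to zero: Σxᵢ(yᵢ − βxᵢ)/1 − β/1 = 0, so β = Σxᵢyᵢ / (Σxᵢ² + σ²/τ²).
Σxᵢyᵢ = 6·6 + 4·3 + 2·(-1) + 1·(-2) = 44; Σxᵢ² = 57; σ²/τ² = 1.
β̂_MAP = 44 / (57 + 1) = 44/58 ≈ 0.759.

β̂_MAP = 0.759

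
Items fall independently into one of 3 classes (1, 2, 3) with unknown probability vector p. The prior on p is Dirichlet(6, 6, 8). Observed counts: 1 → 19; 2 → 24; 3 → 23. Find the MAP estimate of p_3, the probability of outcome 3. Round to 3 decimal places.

The posterior is Dirichlet(αᵢ + nᵢ) = Dirichlet(25, 30, 31).
For a Dirichlet(a₁,…,a_K) with all aᵢ > 1, the mode has j-th component (aⱼ − 1)/(Σaᵢ − K).
Here Σaᵢ = 86 and K = 3, so p_3 = (31 − 1)/(86 − 3) = 30/83 ≈ 0.361.

MAP estimate: 0.361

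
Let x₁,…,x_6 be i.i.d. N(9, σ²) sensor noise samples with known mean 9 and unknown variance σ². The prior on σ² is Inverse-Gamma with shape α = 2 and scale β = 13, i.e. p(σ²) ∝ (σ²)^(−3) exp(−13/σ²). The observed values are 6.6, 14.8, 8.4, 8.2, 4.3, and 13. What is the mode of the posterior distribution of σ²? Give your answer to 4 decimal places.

Sum of squared deviations about the known mean: SS = (6.6−9)² + (14.8−9)² + (8.4−9)² + (8.2−9)² + (4.3−9)² + (13−9)² = 78.49.
The Normal likelihood contributes (σ²)^(−n/2) exp(−SS/(2σ²)), so the posterior is Inverse-Gamma(α + n/2, β + SS/2) = Inverse-Gamma(5, 52.245).
The mode of Inverse-Gamma(a, b) is b/(a+1) = 52.245/6 ≈ 8.7075.

σ̂²_MAP = 8.7075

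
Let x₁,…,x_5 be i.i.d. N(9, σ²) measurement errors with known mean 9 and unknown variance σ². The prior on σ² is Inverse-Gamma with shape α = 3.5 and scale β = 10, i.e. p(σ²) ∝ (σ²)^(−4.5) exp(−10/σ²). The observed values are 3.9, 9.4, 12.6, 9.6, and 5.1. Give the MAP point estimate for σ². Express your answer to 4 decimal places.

Sum of squared deviations about the known mean: SS = (3.9−9)² + (9.4−9)² + (12.6−9)² + (9.6−9)² + (5.1−9)² = 54.7.
The Normal likelihood contributes (σ²)^(−n/2) exp(−SS/(2σ²)), so the posterior is Inverse-Gamma(α + n/2, β + SS/2) = Inverse-Gamma(6, 37.35).
The mode of Inverse-Gamma(a, b) is b/(a+1) = 37.35/7 ≈ 5.3357.

σ̂²_MAP = 5.3357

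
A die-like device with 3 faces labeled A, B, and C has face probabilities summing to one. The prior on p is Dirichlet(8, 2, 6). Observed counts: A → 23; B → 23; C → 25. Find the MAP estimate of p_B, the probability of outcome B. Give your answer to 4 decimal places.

MAP estimate of p_B = 0.2857

The posterior is Dirichlet(αᵢ + nᵢ) = Dirichlet(31, 25, 31).
For a Dirichlet(a₁,…,a_K) with all aᵢ > 1, the mode has j-th component (aⱼ − 1)/(Σaᵢ − K).
Here Σaᵢ = 87 and K = 3, so p_B = (25 − 1)/(87 − 3) = 24/84 ≈ 0.2857.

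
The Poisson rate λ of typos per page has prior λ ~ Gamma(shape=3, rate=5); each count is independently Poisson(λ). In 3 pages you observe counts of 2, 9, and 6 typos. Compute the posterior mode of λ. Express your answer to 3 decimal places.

Σxᵢ = 2+9+6 = 17, with n = 3.
Posterior ∝ λ^2e^(−5λ) · λ^17e^(−3λ) = λ^19e^(−8λ), i.e. Gamma(shape=20, rate=8).
The mode of a Gamma(a, b) with a ≥ 1 (shape–rate) is (a−1)/b = 19/8 ≈ 2.375.

λ̂_MAP = 2.375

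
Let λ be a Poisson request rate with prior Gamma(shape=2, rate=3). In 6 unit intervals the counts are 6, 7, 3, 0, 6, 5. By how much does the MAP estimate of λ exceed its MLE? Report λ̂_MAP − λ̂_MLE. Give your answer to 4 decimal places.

Σxᵢ = 27. Posterior is Gamma(29, 9); MAP = (29−1)/9 = 28/9 ≈ 3.11111.
MLE = x̄ = 27/6 ≈ 4.50000.
Difference = 28/9 − 27/6 = -25/18 ≈ -1.3889.

MAP − MLE = -1.3889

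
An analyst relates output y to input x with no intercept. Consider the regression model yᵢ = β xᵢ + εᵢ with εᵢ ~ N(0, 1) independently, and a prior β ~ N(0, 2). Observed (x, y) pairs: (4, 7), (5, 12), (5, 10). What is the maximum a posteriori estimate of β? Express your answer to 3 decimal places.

β̂_MAP = 2.075

log p(β | y) = −Σ(yᵢ − βxᵢ)²/(2·1) − β²/(2·2) + const.
Setting the derivative to zero: Σxᵢ(yᵢ − βxᵢ)/1 − β/2 = 0, so β = Σxᵢyᵢ / (Σxᵢ² + σ²/τ²).
Σxᵢyᵢ = 4·7 + 5·12 + 5·10 = 138; Σxᵢ² = 66; σ²/τ² = 0.5.
β̂_MAP = 138 / (66 + 0.5) = 138/66.5 ≈ 2.075.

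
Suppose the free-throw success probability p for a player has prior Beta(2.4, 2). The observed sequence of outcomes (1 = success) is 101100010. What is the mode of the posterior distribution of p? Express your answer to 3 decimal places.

Prior: Beta(2.4, 2).
Data: 4 successes in 9 trials (from the sequence). The binomial likelihood contributes p^4(1−p)^5, so the posterior is Beta(2.4+4, 2+5) = Beta(6.4, 7).
For Beta(a, b) with a, b > 1 the mode is (a−1)/(a+b−2) = 5.4/11.4 ≈ 0.474.

p̂_MAP = 0.474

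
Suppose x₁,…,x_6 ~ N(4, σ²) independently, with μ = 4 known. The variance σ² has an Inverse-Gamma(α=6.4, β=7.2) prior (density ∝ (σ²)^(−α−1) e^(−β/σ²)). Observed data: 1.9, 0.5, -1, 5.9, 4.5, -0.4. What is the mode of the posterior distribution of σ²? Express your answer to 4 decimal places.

σ̂²_MAP = 3.8115

Sum of squared deviations about the known mean: SS = (1.9−4)² + (0.5−4)² + (-1−4)² + (5.9−4)² + (4.5−4)² + (-0.4−4)² = 64.88.
The Normal likelihood contributes (σ²)^(−n/2) exp(−SS/(2σ²)), so the posterior is Inverse-Gamma(α + n/2, β + SS/2) = Inverse-Gamma(9.4, 39.64).
The mode of Inverse-Gamma(a, b) is b/(a+1) = 39.64/10.4 ≈ 3.8115.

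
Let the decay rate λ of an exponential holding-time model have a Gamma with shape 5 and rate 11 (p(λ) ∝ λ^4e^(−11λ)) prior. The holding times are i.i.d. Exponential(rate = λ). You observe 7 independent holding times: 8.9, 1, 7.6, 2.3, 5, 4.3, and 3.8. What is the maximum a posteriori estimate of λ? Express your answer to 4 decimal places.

λ̂_MAP = 0.2506

The Exponential(rate=λ) likelihood is ∝ λ^n e^(−λΣtᵢ). Here n = 7 and Σtᵢ = 8.9 + 1 + 7.6 + 2.3 + 5 + 4.3 + 3.8 = 32.9.
Posterior ∝ λ^4e^(−11λ) · λ^7e^(−32.9λ) = λ^11e^(−43.9λ), i.e. Gamma(12, 43.9).
Mode = (a−1)/b = 11/43.9 ≈ 0.2506.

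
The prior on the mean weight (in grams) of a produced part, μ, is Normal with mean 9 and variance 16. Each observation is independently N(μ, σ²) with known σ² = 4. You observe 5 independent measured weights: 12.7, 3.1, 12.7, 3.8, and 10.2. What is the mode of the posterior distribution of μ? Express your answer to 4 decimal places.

n = 5; x̄ = (12.7 + 3.1 + 12.7 + 3.8 + 10.2)/5 = 42.5/5 = 8.5.
For a Normal prior and Normal likelihood with known variance, the posterior is Normal; its mode equals its mean, the precision-weighted average.
Prior precision 1/σ₀² = 1/16 = 0.0625; data precision n/σ² = 5/4 = 1.25.
μ̂ = (0.0625·9 + 1.25·8.5) / (0.0625 + 1.25) = 11.1875/1.3125 = 179/21 ≈ 8.5238.

μ̂_MAP = 8.5238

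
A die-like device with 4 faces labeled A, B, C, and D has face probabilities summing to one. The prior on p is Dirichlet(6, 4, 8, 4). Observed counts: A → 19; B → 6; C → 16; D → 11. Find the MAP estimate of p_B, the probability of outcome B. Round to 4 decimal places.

The posterior is Dirichlet(αᵢ + nᵢ) = Dirichlet(25, 10, 24, 15).
For a Dirichlet(a₁,…,a_K) with all aᵢ > 1, the mode has j-th component (aⱼ − 1)/(Σaᵢ − K).
Here Σaᵢ = 74 and K = 4, so p_B = (10 − 1)/(74 − 4) = 9/70 ≈ 0.1286.

MAP estimate of p_B = 0.1286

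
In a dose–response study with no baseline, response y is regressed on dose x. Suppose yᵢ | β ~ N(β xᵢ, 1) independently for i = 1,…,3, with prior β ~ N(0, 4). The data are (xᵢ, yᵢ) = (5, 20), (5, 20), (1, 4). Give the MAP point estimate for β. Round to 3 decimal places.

β̂_MAP = 3.980

log p(β | y) = −Σ(yᵢ − βxᵢ)²/(2·1) − β²/(2·4) + const.
Setting the derivative to zero: Σxᵢ(yᵢ − βxᵢ)/1 − β/4 = 0, so β = Σxᵢyᵢ / (Σxᵢ² + σ²/τ²).
Σxᵢyᵢ = 5·20 + 5·20 + 1·4 = 204; Σxᵢ² = 51; σ²/τ² = 0.25.
β̂_MAP = 204 / (51 + 0.25) = 204/51.25 ≈ 3.980.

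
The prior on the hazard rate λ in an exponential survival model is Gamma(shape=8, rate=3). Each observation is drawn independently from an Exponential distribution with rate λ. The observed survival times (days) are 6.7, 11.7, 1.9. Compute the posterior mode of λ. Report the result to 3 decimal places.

The Exponential(rate=λ) likelihood is ∝ λ^n e^(−λΣtᵢ). Here n = 3 and Σtᵢ = 6.7 + 11.7 + 1.9 = 20.3.
Posterior ∝ λ^7e^(−3λ) · λ^3e^(−20.3λ) = λ^10e^(−23.3λ), i.e. Gamma(11, 23.3).
Mode = (a−1)/b = 10/23.3 ≈ 0.429.

λ̂_MAP = 0.429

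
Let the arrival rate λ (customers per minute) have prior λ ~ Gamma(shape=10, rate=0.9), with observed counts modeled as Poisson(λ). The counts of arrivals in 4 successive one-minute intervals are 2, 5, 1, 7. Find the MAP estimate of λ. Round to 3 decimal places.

Σxᵢ = 2+5+1+7 = 15, with n = 4.
Posterior ∝ λ^9e^(−0.9λ) · λ^15e^(−4λ) = λ^24e^(−4.9λ), i.e. Gamma(shape=25, rate=4.9).
The mode of a Gamma(a, b) with a ≥ 1 (shape–rate) is (a−1)/b = 24/4.9 ≈ 4.898.

λ̂_MAP = 4.898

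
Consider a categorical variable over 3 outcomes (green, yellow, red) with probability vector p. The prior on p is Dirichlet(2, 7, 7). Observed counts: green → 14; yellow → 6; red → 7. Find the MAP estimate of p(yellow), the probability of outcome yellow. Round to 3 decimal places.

MAP estimate of p(yellow) = 0.300

The posterior is Dirichlet(αᵢ + nᵢ) = Dirichlet(16, 13, 14).
For a Dirichlet(a₁,…,a_K) with all aᵢ > 1, the mode has j-th component (aⱼ − 1)/(Σaᵢ − K).
Here Σaᵢ = 43 and K = 3, so p(yellow) = (13 − 1)/(43 − 3) = 12/40 ≈ 0.300.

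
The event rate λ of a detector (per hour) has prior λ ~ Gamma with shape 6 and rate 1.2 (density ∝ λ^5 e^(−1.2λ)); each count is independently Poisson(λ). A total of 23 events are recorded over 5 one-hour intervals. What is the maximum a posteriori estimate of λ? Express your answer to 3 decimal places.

Σxᵢ = 23, n = 5.
Posterior ∝ λ^5e^(−1.2λ) · λ^23e^(−5λ) = λ^28e^(−6.2λ), i.e. Gamma(shape=29, rate=6.2).
The mode of a Gamma(a, b) with a ≥ 1 (shape–rate) is (a−1)/b = 28/6.2 ≈ 4.516.

λ̂_MAP = 4.516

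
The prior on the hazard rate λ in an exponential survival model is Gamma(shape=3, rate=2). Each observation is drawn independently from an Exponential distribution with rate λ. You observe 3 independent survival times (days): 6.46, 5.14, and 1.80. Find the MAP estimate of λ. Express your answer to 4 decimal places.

λ̂_MAP = 0.3247

The Exponential(rate=λ) likelihood is ∝ λ^n e^(−λΣtᵢ). Here n = 3 and Σtᵢ = 6.46 + 5.14 + 1.80 = 13.40.
Posterior ∝ λ^2e^(−2λ) · λ^3e^(−13.40λ) = λ^5e^(−15.40λ), i.e. Gamma(6, 15.40).
Mode = (a−1)/b = 5/15.40 ≈ 0.3247.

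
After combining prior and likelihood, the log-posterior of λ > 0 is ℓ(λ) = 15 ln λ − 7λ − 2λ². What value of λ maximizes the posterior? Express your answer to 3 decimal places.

ℓ'(λ) = 15/λ − 7 − 4λ. Setting this to zero and multiplying by λ: 4λ² + 7λ − 15 = 0.
λ = (−7 + √(7² + 4·4·15)) / (2·4) = (−7 + √289) / 8 = (−7 + 17)/8 = 5/4.
ℓ''(λ) = −15/λ² − 4 < 0, confirming a maximum.

λ̂_MAP = 1.250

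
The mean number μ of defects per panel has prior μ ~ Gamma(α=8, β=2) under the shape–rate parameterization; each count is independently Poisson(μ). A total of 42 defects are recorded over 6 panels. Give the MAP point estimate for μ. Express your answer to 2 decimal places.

μ̂_MAP = 6.13

Σxᵢ = 42, n = 6.
Posterior ∝ μ^7e^(−2μ) · μ^42e^(−6μ) = μ^49e^(−8μ), i.e. Gamma(shape=50, rate=8).
The mode of a Gamma(a, b) with a ≥ 1 (shape–rate) is (a−1)/b = 49/8 ≈ 6.13.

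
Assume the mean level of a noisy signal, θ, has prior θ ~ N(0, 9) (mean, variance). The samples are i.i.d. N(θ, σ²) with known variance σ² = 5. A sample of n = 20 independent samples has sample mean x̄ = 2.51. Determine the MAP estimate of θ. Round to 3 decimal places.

θ̂_MAP = 2.442

n = 20, x̄ = 2.51.
For a Normal prior and Normal likelihood with known variance, the posterior is Normal; its mode equals its mean, the precision-weighted average.
Prior precision 1/σ₀² = 1/9; data precision n/σ² = 20/5 = 4.
θ̂ = ((1/9)·0 + 4·2.51) / (1/9 + 4) = 10.04/(37/9) = 2259/925 ≈ 2.442.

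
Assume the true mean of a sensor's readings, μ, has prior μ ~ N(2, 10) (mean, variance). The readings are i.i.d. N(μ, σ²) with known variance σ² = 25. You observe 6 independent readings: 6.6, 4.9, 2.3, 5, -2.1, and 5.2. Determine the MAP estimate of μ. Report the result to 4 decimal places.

n = 6; x̄ = (6.6 + 4.9 + 2.3 + 5 + (-2.1) + 5.2)/6 = 21.9/6 = 3.65.
For a Normal prior and Normal likelihood with known variance, the posterior is Normal; its mode equals its mean, the precision-weighted average.
Prior precision 1/σ₀² = 1/10 = 0.1; data precision n/σ² = 6/25 = 0.24.
μ̂ = (0.1·2 + 0.24·3.65) / (0.1 + 0.24) = 1.076/0.34 = 269/85 ≈ 3.1647.

μ̂_MAP = 3.1647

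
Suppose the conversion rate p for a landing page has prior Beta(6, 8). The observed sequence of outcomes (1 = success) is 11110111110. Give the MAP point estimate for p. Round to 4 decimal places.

Prior: Beta(6, 8).
Data: 9 successes in 11 trials (from the sequence). The binomial likelihood contributes p^9(1−p)^2, so the posterior is Beta(6+9, 8+2) = Beta(15, 10).
For Beta(a, b) with a, b > 1 the mode is (a−1)/(a+b−2) = 14/23 ≈ 0.6087.

p̂_MAP = 0.6087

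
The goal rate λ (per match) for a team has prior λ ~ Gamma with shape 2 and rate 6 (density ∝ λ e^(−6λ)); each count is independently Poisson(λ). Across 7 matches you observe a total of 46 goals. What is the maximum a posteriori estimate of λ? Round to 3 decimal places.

Σxᵢ = 46, n = 7.
Posterior ∝ λe^(−6λ) · λ^46e^(−7λ) = λ^47e^(−13λ), i.e. Gamma(shape=48, rate=13).
The mode of a Gamma(a, b) with a ≥ 1 (shape–rate) is (a−1)/b = 47/13 ≈ 3.615.

λ̂_MAP = 3.615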